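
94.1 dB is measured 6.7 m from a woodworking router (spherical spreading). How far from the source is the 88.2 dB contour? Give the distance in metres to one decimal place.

Point-source spreading drops the level by 20·log₁₀(r₂/r₁); inverting, r₂/r₁ = 10^(ΔL/20).
r₂ = 6.7·10^((94.1−88.2)/20) = 6.7·10^(5.9/20) = 13.22 m.

13.2 m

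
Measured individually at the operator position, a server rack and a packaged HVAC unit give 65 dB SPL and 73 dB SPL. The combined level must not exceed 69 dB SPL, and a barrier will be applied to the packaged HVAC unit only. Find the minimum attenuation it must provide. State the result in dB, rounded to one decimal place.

6.2 dB

The untreated sources together contribute 10^(65/10) = 3.162e+06, i.e. 65.00 dB SPL.
The limit corresponds to 10^(69/10) = 7.943e+06; subtracting the fixed part leaves 4.781e+06 for the packaged HVAC unit, i.e. 66.80 dB SPL.
So the packaged HVAC unit must be reduced from 73 to 66.80 dB SPL: IL = 6.20 dB.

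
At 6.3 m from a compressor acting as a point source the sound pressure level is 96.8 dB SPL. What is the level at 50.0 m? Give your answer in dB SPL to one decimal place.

Point-source attenuation: ΔL = 20·log₁₀(r₂/r₁) = 20·log₁₀(50.0/6.3) = 17.993 dB.
L₂ = 96.8 − 20·log₁₀(50.0/6.3) = 96.8 − 17.993 = 78.81 dB SPL.

78.8 dB SPL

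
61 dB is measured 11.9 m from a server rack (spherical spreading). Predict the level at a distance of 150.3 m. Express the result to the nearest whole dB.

Spherical spreading from a point source gives a 20·log₁₀(r₂/r₁) drop.
L₂ = 61 − 20·log₁₀(150.3/11.9) = 61 − 22.028 = 38.97 dB.

39 dB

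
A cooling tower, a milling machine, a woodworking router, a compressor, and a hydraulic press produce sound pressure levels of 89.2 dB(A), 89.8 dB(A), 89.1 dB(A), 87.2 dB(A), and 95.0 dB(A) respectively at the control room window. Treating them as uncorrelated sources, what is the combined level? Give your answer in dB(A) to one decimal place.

For uncorrelated sources the intensities add, so convert each level to linear form, sum, and take 10·log₁₀ of the total.
Σ 10^(L/10) = 10^(89.2/10) + 10^(89.8/10) + 10^(89.1/10) + 10^(87.2/10) + 10^(95.0/10) = 6.287e+09.
L_total = 10·log₁₀(6.287e+09) = 97.98 dB(A).

98.0 dB(A)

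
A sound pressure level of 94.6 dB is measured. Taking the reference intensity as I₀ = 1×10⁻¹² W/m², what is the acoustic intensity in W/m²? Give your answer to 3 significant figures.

I/I₀ = 10^(94.6/10) = 2.884e+09, so I = 2.884e+09 × 10⁻¹² W/m².

0.00288 W/m²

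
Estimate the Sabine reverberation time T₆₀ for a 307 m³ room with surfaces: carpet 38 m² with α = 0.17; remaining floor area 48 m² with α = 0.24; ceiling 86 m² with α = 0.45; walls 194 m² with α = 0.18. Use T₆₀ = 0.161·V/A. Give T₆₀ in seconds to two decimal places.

0.54 s

Total absorption A = 38·0.17 + 48·0.24 + 86·0.45 + 194·0.18 = 91.60 m² sabins.
T₆₀ = 0.161 × 307 / 91.60 = 0.540 s.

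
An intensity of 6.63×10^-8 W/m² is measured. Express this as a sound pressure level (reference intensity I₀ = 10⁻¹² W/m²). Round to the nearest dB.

48 dB

L = 10·log₁₀(I/I₀) = 10·log₁₀(6.63×10^-8/10⁻¹²) = 10·log₁₀(6.63×10^4).
L = 10·(0.8215 + 4) = 48.22 dB.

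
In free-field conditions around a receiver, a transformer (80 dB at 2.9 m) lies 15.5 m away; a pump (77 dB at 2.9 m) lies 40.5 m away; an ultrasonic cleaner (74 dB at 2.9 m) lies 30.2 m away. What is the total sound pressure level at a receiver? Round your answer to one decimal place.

66.0 dB

Propagate each source to the receiver with L = L_ref − 20·log₁₀(r/r_ref), then add intensities.
transformer: 80 − 20·log₁₀(15.5/2.9) = 80 − 14.56 = 65.44 dB.
pump: 77 − 20·log₁₀(40.5/2.9) = 77 − 22.90 = 54.10 dB.
ultrasonic cleaner: 74 − 20·log₁₀(30.2/2.9) = 74 − 20.35 = 53.65 dB.
Σ 10^(L/10) = 3.989e+06 → L_total = 10·log₁₀(3.989e+06) = 66.01 dB.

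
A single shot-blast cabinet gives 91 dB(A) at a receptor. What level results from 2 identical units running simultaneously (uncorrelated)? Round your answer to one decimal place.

L_total = L₁ + 10·log₁₀ N for N identical incoherent sources.
L_total = 91 + 10·log₁₀(2) = 91 + 3.010 = 94.01 dB(A).

94.0 dB(A)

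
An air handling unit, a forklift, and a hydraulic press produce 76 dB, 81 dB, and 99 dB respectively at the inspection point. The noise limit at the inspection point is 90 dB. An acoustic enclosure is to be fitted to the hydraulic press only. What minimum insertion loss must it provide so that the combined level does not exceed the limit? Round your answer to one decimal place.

The untreated sources together contribute 10^(76/10) + 10^(81/10) = 1.657e+08, i.e. 82.19 dB.
The limit corresponds to 10^(90/10) = 1.000e+09; subtracting the fixed part leaves 8.343e+08 for the hydraulic press, i.e. 89.21 dB.
Required insertion loss = 99 − 89.21 = 9.79 dB.

9.8 dB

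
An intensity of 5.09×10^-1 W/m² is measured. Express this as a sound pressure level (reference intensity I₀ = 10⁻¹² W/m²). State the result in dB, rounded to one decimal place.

117.1 dB

I/I₀ = 5.09×10^-1/10⁻¹² = 5.09×10^11, and L = 10·log₁₀(I/I₀).
L = 10·(0.7067 + 11) = 117.07 dB.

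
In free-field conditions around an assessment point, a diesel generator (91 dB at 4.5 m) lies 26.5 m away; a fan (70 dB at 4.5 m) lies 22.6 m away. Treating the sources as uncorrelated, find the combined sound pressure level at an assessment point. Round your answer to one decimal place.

First find each source's level at the receiver (point-source: −20·log₁₀(r/r_ref)), then combine on an intensity basis.
diesel generator: 91 − 20·log₁₀(26.5/4.5) = 91 − 15.40 = 75.60 dB.
fan: 70 − 20·log₁₀(22.6/4.5) = 70 − 14.02 = 55.98 dB.
Σ 10^(L/10) = 3.670e+07 → L_total = 10·log₁₀(3.670e+07) = 75.65 dB.

75.6 dB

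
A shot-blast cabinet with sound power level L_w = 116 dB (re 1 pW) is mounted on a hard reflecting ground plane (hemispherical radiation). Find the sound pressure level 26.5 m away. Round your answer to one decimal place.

79.6 dB

Free-field hemispherical radiation: L_p = L_w − 10·log₁₀(2π·r²), r = 26.5 m.
2π·r² = 4412 m², 10·log₁₀ of that is 36.447 dB.
L_p = 116 − 36.447 = 79.55 dB.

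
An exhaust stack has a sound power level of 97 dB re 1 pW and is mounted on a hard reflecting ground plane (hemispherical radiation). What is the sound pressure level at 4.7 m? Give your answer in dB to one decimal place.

L_p = L_w − 10·log₁₀(2π·r²) with r = 4.7 m.
2π·r² = 138.8 m², 10·log₁₀ of that is 21.424 dB.
L_p = 97 − 21.424 = 75.58 dB.

75.6 dB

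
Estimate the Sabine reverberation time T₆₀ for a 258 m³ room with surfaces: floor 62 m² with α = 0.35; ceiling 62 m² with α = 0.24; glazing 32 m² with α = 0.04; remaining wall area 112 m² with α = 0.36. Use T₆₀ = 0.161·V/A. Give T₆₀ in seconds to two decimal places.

A = Σ Sᵢαᵢ = 62·0.35 + 62·0.24 + 32·0.04 + 112·0.36 = 78.18 m².
T₆₀ = 0.161·V/A = 0.161·258/78.18 = 0.531 s.

0.53 s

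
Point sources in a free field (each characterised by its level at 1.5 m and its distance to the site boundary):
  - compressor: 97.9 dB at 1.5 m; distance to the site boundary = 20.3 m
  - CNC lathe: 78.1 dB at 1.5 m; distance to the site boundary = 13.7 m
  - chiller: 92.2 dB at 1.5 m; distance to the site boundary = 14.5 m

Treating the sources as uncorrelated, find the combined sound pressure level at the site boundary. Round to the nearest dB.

77 dB

Propagate each source to the receiver with L = L_ref − 20·log₁₀(r/r_ref), then add intensities.
compressor: 97.9 − 20·log₁₀(20.3/1.5) = 97.9 − 22.63 = 75.27 dB.
CNC lathe: 78.1 − 20·log₁₀(13.7/1.5) = 78.1 − 19.21 = 58.89 dB.
chiller: 92.2 − 20·log₁₀(14.5/1.5) = 92.2 − 19.71 = 72.49 dB.
Σ 10^(L/10) = 5.220e+07 → L_total = 10·log₁₀(5.220e+07) = 77.18 dB.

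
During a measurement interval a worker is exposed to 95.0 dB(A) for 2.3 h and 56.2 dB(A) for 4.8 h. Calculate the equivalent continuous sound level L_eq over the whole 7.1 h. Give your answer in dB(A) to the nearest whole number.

90 dB(A)

The energy average is taken in the linear domain: L_eq = 10·log₁₀[(Σ tᵢ·10^(Lᵢ/10))/T], T = 7.1 h.
Σ tᵢ·10^(Lᵢ/10) = 2.3·10^(95.0/10) + 4.8·10^(56.2/10) = 7.275e+09.
L_eq = 10·log₁₀(7.275e+09/7.1) = 90.11 dB(A).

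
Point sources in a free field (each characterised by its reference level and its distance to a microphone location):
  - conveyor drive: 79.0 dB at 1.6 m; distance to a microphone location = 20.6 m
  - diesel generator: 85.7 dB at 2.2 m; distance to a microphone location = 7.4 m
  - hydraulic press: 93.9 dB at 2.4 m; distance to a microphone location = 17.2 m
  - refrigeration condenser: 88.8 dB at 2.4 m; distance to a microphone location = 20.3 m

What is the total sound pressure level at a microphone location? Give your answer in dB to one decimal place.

Propagate each source to the receiver with L = L_ref − 20·log₁₀(r/r_ref), then add intensities.
conveyor drive: 79.0 − 20·log₁₀(20.6/1.6) = 79.0 − 22.19 = 56.81 dB.
diesel generator: 85.7 − 20·log₁₀(7.4/2.2) = 85.7 − 10.54 = 75.16 dB.
hydraulic press: 93.9 − 20·log₁₀(17.2/2.4) = 93.9 − 17.11 = 76.79 dB.
refrigeration condenser: 88.8 − 20·log₁₀(20.3/2.4) = 88.8 − 18.55 = 70.25 dB.
Σ 10^(L/10) = 9.171e+07 → L_total = 10·log₁₀(9.171e+07) = 79.62 dB.

79.6 dB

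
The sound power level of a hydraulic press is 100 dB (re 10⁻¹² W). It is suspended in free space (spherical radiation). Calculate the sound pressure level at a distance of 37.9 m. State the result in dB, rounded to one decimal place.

57.4 dB

Free-field spherical radiation: L_p = L_w − 10·log₁₀(4π·r²), r = 37.9 m.
4π·r² = 1.805e+04 m², 10·log₁₀ of that is 42.565 dB.
L_p = 100 − 42.565 = 57.44 dB.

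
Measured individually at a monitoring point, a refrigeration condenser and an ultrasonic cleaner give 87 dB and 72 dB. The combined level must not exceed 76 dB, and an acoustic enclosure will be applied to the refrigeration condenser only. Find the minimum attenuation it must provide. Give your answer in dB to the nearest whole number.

The untreated sources together contribute 10^(72/10) = 1.585e+07, i.e. 72.00 dB.
To meet 76 dB overall, the treated refrigeration condenser may contribute at most 10^(76/10) − 1.585e+07 = 2.396e+07, i.e. 73.80 dB.
So the refrigeration condenser must be reduced from 87 to 73.80 dB: IL = 13.20 dB.

13 dB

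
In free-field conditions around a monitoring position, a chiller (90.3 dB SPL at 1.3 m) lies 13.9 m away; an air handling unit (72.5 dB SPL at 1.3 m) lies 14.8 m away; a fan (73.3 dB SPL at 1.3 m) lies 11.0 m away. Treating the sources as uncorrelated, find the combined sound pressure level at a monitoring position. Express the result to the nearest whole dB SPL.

First find each source's level at the receiver (point-source: −20·log₁₀(r/r_ref)), then combine on an intensity basis.
chiller: 90.3 − 20·log₁₀(13.9/1.3) = 90.3 − 20.58 = 69.72 dB SPL.
air handling unit: 72.5 − 20·log₁₀(14.8/1.3) = 72.5 − 21.13 = 51.37 dB SPL.
fan: 73.3 − 20·log₁₀(11.0/1.3) = 73.3 − 18.55 = 54.75 dB SPL.
Σ 10^(L/10) = 9.808e+06 → L_total = 10·log₁₀(9.808e+06) = 69.92 dB SPL.

70 dB SPL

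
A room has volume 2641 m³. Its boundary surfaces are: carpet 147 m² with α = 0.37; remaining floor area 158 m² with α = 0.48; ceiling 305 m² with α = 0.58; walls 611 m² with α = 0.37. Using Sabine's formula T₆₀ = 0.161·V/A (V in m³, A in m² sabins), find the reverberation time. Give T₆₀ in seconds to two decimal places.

A = Σ Sᵢαᵢ = 147·0.37 + 158·0.48 + 305·0.58 + 611·0.37 = 533.20 m².
T₆₀ = 0.161·V/A = 0.161·2641/533.20 = 0.797 s.

0.80 s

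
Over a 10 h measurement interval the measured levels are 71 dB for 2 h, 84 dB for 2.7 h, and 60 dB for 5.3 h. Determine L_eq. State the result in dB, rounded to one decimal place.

The energy average is taken in the linear domain: L_eq = 10·log₁₀[(Σ tᵢ·10^(Lᵢ/10))/T], T = 10 h.
Σ tᵢ·10^(Lᵢ/10) = 2·10^(71/10) + 2.7·10^(84/10) + 5.3·10^(60/10) = 7.087e+08.
L_eq = 10·log₁₀(7.087e+08/10) = 78.50 dB.

78.5 dB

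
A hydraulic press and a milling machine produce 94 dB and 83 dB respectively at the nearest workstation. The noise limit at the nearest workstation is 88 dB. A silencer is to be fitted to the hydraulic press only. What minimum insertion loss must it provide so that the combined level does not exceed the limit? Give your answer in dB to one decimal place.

Everything except the hydraulic press sums to 10^(83/10) = 1.995e+08 in linear terms, 83.00 dB.
To meet 88 dB overall, the treated hydraulic press may contribute at most 10^(88/10) − 1.995e+08 = 4.314e+08, i.e. 86.35 dB.
Required insertion loss = 94 − 86.35 = 7.65 dB.

7.7 dB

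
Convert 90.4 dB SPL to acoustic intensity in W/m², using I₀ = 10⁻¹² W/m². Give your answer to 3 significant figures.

0.00110 W/m²

I = I₀·10^(L/10) = 10⁻¹² × 10^(90.4/10) = 10^(-2.960).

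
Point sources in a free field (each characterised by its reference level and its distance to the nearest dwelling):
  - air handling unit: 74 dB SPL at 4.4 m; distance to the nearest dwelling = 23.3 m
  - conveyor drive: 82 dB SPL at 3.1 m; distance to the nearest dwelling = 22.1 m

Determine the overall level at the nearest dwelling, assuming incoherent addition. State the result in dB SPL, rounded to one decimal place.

66.0 dB SPL

First find each source's level at the receiver (point-source: −20·log₁₀(r/r_ref)), then combine on an intensity basis.
air handling unit: 74 − 20·log₁₀(23.3/4.4) = 74 − 14.48 = 59.52 dB SPL.
conveyor drive: 82 − 20·log₁₀(22.1/3.1) = 82 − 17.06 = 64.94 dB SPL.
Σ 10^(L/10) = 4.014e+06 → L_total = 10·log₁₀(4.014e+06) = 66.04 dB SPL.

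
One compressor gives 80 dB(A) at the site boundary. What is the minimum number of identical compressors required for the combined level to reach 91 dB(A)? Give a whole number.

13

The shortfall is 91 − 80 = 11.0 dB, and N units add 10·log₁₀ N, so need 10·log₁₀ N ≥ 11.0.
N ≥ 10^(11.0/10) = 12.589, so N = 13.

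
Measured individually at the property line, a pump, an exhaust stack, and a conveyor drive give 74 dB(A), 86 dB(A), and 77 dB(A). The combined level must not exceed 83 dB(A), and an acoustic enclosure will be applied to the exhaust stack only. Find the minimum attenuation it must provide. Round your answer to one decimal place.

5.1 dB

Everything except the exhaust stack sums to 10^(74/10) + 10^(77/10) = 7.524e+07 in linear terms, 78.76 dB(A).
To meet 83 dB(A) overall, the treated exhaust stack may contribute at most 10^(83/10) − 7.524e+07 = 1.243e+08, i.e. 80.94 dB(A).
So the exhaust stack must be reduced from 86 to 80.94 dB(A): IL = 5.06 dB.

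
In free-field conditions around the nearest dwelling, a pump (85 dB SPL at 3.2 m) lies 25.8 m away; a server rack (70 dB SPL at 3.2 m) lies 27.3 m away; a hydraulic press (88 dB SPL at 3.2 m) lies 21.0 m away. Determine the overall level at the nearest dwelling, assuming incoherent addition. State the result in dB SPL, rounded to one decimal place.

72.9 dB SPL

Propagate each source to the receiver with L = L_ref − 20·log₁₀(r/r_ref), then add intensities.
pump: 85 − 20·log₁₀(25.8/3.2) = 85 − 18.13 = 66.87 dB SPL.
server rack: 70 − 20·log₁₀(27.3/3.2) = 70 − 18.62 = 51.38 dB SPL.
hydraulic press: 88 − 20·log₁₀(21.0/3.2) = 88 − 16.34 = 71.66 dB SPL.
Σ 10^(L/10) = 1.965e+07 → L_total = 10·log₁₀(1.965e+07) = 72.93 dB SPL.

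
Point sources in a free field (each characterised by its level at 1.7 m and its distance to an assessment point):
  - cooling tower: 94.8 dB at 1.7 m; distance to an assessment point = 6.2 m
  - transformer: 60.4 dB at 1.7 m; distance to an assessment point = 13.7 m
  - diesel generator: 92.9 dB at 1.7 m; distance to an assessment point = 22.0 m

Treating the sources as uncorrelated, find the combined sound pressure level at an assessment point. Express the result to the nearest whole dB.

Apply inverse-square spreading to bring every level to the receiver, then sum 10^(L/10).
cooling tower: 94.8 − 20·log₁₀(6.2/1.7) = 94.8 − 11.24 = 83.56 dB.
transformer: 60.4 − 20·log₁₀(13.7/1.7) = 60.4 − 18.13 = 42.27 dB.
diesel generator: 92.9 − 20·log₁₀(22.0/1.7) = 92.9 − 22.24 = 70.66 dB.
Σ 10^(L/10) = 2.387e+08 → L_total = 10·log₁₀(2.387e+08) = 83.78 dB.

84 dB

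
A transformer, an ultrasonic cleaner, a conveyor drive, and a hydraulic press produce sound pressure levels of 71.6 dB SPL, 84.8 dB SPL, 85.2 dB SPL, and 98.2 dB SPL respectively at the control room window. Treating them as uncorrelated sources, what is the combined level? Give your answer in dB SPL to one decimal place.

98.6 dB SPL

Incoherent sources combine by intensity addition: L_total = 10·log₁₀(Σ 10^(L_i/10)).
Σ 10^(L/10) = 10^(71.6/10) + 10^(84.8/10) + 10^(85.2/10) + 10^(98.2/10) = 7.255e+09.
L_total = 10·log₁₀(7.255e+09) = 98.61 dB SPL.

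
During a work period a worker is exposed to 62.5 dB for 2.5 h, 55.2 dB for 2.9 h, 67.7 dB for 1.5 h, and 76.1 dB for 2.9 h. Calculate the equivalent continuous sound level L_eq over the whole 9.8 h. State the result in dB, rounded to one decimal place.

L_eq = 10·log₁₀[(1/T)·Σ tᵢ·10^(Lᵢ/10)] with T = 9.8 h.
Σ tᵢ·10^(Lᵢ/10) = 2.5·10^(62.5/10) + 2.9·10^(55.2/10) + 1.5·10^(67.7/10) + 2.9·10^(76.1/10) = 1.324e+08.
L_eq = 10·log₁₀(1.324e+08/9.8) = 71.31 dB.

71.3 dB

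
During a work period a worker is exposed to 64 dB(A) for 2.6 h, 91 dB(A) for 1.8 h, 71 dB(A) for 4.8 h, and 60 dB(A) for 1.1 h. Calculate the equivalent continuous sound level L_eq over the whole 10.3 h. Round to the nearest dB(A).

84 dB(A)

L_eq = 10·log₁₀[(1/T)·Σ tᵢ·10^(Lᵢ/10)] with T = 10.3 h.
Σ tᵢ·10^(Lᵢ/10) = 2.6·10^(64/10) + 1.8·10^(91/10) + 4.8·10^(71/10) + 1.1·10^(60/10) = 2.334e+09.
L_eq = 10·log₁₀(2.334e+09/10.3) = 83.55 dB(A).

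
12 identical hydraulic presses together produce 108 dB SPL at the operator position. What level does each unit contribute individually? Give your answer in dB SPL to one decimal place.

For N identical incoherent sources L_total = L₁ + 10·log₁₀ N, so L₁ = 108 − 10·log₁₀(12) = 108 − 10.792.

97.2 dB SPL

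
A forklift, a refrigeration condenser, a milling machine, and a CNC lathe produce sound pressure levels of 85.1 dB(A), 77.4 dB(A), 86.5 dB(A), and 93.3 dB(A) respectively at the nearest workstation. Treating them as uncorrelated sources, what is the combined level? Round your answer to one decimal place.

94.7 dB(A)

For uncorrelated sources the intensities add, so convert each level to linear form, sum, and take 10·log₁₀ of the total.
Σ 10^(L/10) = 10^(85.1/10) + 10^(77.4/10) + 10^(86.5/10) + 10^(93.3/10) = 2.963e+09.
L_total = 10·log₁₀(2.963e+09) = 94.72 dB(A).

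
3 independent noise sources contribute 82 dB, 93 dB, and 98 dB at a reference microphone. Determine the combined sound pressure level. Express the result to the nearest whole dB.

99 dB

For uncorrelated sources the intensities add, so convert each level to linear form, sum, and take 10·log₁₀ of the total.
Σ 10^(L/10) = 10^(82/10) + 10^(93/10) + 10^(98/10) = 8.463e+09.
L_total = 10·log₁₀(8.463e+09) = 99.28 dB.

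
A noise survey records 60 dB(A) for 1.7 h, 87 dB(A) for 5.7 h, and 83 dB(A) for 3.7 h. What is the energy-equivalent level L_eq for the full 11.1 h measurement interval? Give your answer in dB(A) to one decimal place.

Weight each interval's intensity by its duration and average over T = 11.1 h:
Σ tᵢ·10^(Lᵢ/10) = 1.7·10^(60/10) + 5.7·10^(87/10) + 3.7·10^(83/10) = 3.597e+09.
L_eq = 10·log₁₀(3.597e+09/11.1) = 85.11 dB(A).

85.1 dB(A)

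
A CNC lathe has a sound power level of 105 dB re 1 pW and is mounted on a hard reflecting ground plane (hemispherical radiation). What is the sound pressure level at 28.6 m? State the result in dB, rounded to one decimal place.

Free-field hemispherical radiation: L_p = L_w − 10·log₁₀(2π·r²), r = 28.6 m.
2π·r² = 5139 m², 10·log₁₀ of that is 37.109 dB.
L_p = 105 − 37.109 = 67.89 dB.

67.9 dB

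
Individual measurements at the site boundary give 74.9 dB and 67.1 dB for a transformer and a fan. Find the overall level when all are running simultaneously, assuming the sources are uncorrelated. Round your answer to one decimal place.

Incoherent sources combine by intensity addition: L_total = 10·log₁₀(Σ 10^(L_i/10)).
Σ 10^(L/10) = 10^(74.9/10) + 10^(67.1/10) = 3.603e+07.
L_total = 10·log₁₀(3.603e+07) = 75.57 dB.

75.6 dB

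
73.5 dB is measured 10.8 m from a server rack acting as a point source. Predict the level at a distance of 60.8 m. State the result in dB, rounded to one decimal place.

Spherical spreading from a point source gives a 20·log₁₀(r₂/r₁) drop.
L₂ = 73.5 − 20·log₁₀(60.8/10.8) = 73.5 − 15.010 = 58.49 dB.

58.5 dB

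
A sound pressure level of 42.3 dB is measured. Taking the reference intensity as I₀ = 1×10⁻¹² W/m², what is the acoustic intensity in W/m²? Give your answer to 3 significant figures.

1.70e-08 W/m²

I = I₀·10^(L/10) = 10⁻¹² × 10^(42.3/10) = 10^(-7.770).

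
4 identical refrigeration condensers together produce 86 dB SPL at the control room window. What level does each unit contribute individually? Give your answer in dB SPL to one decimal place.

80.0 dB SPL

Dividing the total intensity by 4 lowers the level by 10·log₁₀ 4 = 6.021 dB: L₁ = 86 − 6.021.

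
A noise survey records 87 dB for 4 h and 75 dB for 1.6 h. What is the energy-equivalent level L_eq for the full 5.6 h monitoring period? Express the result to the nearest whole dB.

86 dB

L_eq = 10·log₁₀[(1/T)·Σ tᵢ·10^(Lᵢ/10)] with T = 5.6 h.
Σ tᵢ·10^(Lᵢ/10) = 4·10^(87/10) + 1.6·10^(75/10) = 2.055e+09.
L_eq = 10·log₁₀(2.055e+09/5.6) = 85.65 dB.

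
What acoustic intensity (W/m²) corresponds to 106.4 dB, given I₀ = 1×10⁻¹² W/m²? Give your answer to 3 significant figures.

I = I₀·10^(L/10) = 10⁻¹² × 10^(106.4/10) = 10^(-1.360).

0.0437 W/m²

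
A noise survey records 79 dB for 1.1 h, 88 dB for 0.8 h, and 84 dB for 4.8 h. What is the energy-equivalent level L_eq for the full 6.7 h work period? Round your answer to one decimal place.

Weight each interval's intensity by its duration and average over T = 6.7 h:
Σ tᵢ·10^(Lᵢ/10) = 1.1·10^(79/10) + 0.8·10^(88/10) + 4.8·10^(84/10) = 1.798e+09.
L_eq = 10·log₁₀(1.798e+09/6.7) = 84.29 dB.

84.3 dB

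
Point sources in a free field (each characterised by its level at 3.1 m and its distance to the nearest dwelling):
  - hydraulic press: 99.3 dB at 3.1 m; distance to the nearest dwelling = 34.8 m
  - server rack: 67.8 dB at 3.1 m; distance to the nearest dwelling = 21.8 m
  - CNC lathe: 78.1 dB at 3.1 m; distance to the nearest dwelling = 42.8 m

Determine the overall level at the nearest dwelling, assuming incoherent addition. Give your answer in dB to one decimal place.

78.3 dB

Propagate each source to the receiver with L = L_ref − 20·log₁₀(r/r_ref), then add intensities.
hydraulic press: 99.3 − 20·log₁₀(34.8/3.1) = 99.3 − 21.00 = 78.30 dB.
server rack: 67.8 − 20·log₁₀(21.8/3.1) = 67.8 − 16.94 = 50.86 dB.
CNC lathe: 78.1 − 20·log₁₀(42.8/3.1) = 78.1 − 22.80 = 55.30 dB.
Σ 10^(L/10) = 6.800e+07 → L_total = 10·log₁₀(6.800e+07) = 78.33 dB.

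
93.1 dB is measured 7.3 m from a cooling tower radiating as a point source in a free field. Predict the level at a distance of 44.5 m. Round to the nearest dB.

Point-source attenuation: ΔL = 20·log₁₀(r₂/r₁) = 20·log₁₀(44.5/7.3) = 15.701 dB.
L₂ = 93.1 − 20·log₁₀(44.5/7.3) = 93.1 − 15.701 = 77.40 dB.

77 dB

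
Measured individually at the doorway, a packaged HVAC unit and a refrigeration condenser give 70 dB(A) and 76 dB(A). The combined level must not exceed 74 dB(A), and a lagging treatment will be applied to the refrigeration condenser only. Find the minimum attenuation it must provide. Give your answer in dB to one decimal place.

4.2 dB

Fixed contribution from the other source: Σ 10^(L/10) = 10^(70/10) = 1.000e+07 (70.00 dB(A)).
The limit corresponds to 10^(74/10) = 2.512e+07; subtracting the fixed part leaves 1.512e+07 for the refrigeration condenser, i.e. 71.80 dB(A).
So the refrigeration condenser must be reduced from 76 to 71.80 dB(A): IL = 4.20 dB.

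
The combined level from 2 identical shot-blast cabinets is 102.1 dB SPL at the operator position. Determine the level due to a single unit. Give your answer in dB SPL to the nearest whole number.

2 equal contributions raise the level by 10·log₁₀ 2 = 3.010 dB, so each unit alone gives 102.1 − 3.010.

99 dB SPL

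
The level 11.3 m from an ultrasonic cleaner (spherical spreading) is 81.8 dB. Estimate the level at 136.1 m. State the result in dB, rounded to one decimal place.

60.2 dB

For a point source, L₂ = L₁ − 20·log₁₀(r₂/r₁).
L₂ = 81.8 − 20·log₁₀(136.1/11.3) = 81.8 − 21.616 = 60.18 dB.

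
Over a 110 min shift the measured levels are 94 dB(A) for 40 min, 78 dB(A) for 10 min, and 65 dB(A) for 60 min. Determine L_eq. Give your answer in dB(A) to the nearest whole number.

90 dB(A)

L_eq = 10·log₁₀[(1/T)·Σ tᵢ·10^(Lᵢ/10)] with T = 110 min.
Σ tᵢ·10^(Lᵢ/10) = 40·10^(94/10) + 10·10^(78/10) + 60·10^(65/10) = 1.013e+11.
L_eq = 10·log₁₀(1.013e+11/110) = 89.64 dB(A).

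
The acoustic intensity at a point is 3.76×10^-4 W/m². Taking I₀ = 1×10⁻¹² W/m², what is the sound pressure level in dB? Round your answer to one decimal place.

85.8 dB

L = 10·log₁₀(I/I₀) = 10·log₁₀(3.76×10^-4/10⁻¹²) = 10·log₁₀(3.76×10^8).
L = 10·(0.5752 + 8) = 85.75 dB.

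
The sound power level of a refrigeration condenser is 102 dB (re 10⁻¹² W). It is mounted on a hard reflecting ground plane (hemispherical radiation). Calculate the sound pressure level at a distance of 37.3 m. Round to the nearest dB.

63 dB

The power spreads over a hemisphere of area 2π·r², so L_p = L_w − 10·log₁₀(2π·r²).
2π·r² = 8742 m², 10·log₁₀ of that is 39.416 dB.
L_p = 102 − 39.416 = 62.58 dB.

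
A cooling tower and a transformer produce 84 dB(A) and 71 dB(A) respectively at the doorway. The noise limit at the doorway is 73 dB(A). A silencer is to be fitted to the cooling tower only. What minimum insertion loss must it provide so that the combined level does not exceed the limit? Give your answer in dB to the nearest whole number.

15 dB

Fixed contribution from the other source: Σ 10^(L/10) = 10^(71/10) = 1.259e+07 (71.00 dB(A)).
To meet 73 dB(A) overall, the treated cooling tower may contribute at most 10^(73/10) − 1.259e+07 = 7.363e+06, i.e. 68.67 dB(A).
So the cooling tower must be reduced from 84 to 68.67 dB(A): IL = 15.33 dB.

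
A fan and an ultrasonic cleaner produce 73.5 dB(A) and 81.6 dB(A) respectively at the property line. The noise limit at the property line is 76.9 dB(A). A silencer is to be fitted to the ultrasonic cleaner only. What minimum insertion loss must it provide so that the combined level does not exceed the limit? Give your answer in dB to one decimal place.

7.4 dB

Fixed contribution from the other source: Σ 10^(L/10) = 10^(73.5/10) = 2.239e+07 (73.50 dB(A)).
To meet 76.9 dB(A) overall, the treated ultrasonic cleaner may contribute at most 10^(76.9/10) − 2.239e+07 = 2.659e+07, i.e. 74.25 dB(A).
Required insertion loss = 81.6 − 74.25 = 7.35 dB.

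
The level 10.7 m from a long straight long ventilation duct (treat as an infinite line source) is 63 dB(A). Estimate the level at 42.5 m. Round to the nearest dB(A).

57 dB(A)

For a line source, L₂ = L₁ − 10·log₁₀(r₂/r₁).
L₂ = 63 − 10·log₁₀(42.5/10.7) = 63 − 5.990 = 57.01 dB(A).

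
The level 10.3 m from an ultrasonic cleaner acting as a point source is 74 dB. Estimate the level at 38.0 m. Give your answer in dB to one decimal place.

62.7 dB

Point-source attenuation: ΔL = 20·log₁₀(r₂/r₁) = 20·log₁₀(38.0/10.3) = 11.339 dB.
L₂ = 74 − 20·log₁₀(38.0/10.3) = 74 − 11.339 = 62.66 dB.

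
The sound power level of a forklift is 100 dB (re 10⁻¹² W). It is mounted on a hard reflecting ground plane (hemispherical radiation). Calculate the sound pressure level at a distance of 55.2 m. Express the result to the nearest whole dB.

57 dB

Free-field hemispherical radiation: L_p = L_w − 10·log₁₀(2π·r²), r = 55.2 m.
2π·r² = 1.915e+04 m², 10·log₁₀ of that is 42.821 dB.
L_p = 100 − 42.821 = 57.18 dB.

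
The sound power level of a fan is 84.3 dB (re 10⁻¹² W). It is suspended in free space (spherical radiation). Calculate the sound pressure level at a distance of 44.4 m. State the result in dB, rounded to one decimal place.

Free-field spherical radiation: L_p = L_w − 10·log₁₀(4π·r²), r = 44.4 m.
4π·r² = 2.477e+04 m², 10·log₁₀ of that is 43.940 dB.
L_p = 84.3 − 43.940 = 40.36 dB.

40.4 dB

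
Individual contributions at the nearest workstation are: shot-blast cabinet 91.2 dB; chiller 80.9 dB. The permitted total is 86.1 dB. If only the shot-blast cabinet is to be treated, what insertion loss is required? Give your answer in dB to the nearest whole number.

Fixed contribution from the other source: Σ 10^(L/10) = 10^(80.9/10) = 1.230e+08 (80.90 dB).
To meet 86.1 dB overall, the treated shot-blast cabinet may contribute at most 10^(86.1/10) − 1.230e+08 = 2.844e+08, i.e. 84.54 dB.
So the shot-blast cabinet must be reduced from 91.2 to 84.54 dB: IL = 6.66 dB.

7 dB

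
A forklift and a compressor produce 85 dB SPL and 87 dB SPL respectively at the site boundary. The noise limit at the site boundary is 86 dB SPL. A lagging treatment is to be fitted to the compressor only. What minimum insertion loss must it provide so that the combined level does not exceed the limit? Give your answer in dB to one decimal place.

7.9 dB

The untreated sources together contribute 10^(85/10) = 3.162e+08, i.e. 85.00 dB SPL.
The limit corresponds to 10^(86/10) = 3.981e+08; subtracting the fixed part leaves 8.188e+07 for the compressor, i.e. 79.13 dB SPL.
So the compressor must be reduced from 87 to 79.13 dB SPL: IL = 7.87 dB.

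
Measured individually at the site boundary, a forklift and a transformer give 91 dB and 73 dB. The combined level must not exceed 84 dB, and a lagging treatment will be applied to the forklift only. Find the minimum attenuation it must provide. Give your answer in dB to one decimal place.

Fixed contribution from the other source: Σ 10^(L/10) = 10^(73/10) = 1.995e+07 (73.00 dB).
The limit corresponds to 10^(84/10) = 2.512e+08; subtracting the fixed part leaves 2.312e+08 for the forklift, i.e. 83.64 dB.
Required insertion loss = 91 − 83.64 = 7.36 dB.

7.4 dB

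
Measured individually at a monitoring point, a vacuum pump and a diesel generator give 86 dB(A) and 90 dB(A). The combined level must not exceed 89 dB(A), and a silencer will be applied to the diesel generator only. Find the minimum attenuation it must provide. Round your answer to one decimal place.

4.0 dB

The untreated sources together contribute 10^(86/10) = 3.981e+08, i.e. 86.00 dB(A).
The limit corresponds to 10^(89/10) = 7.943e+08; subtracting the fixed part leaves 3.962e+08 for the diesel generator, i.e. 85.98 dB(A).
Required insertion loss = 90 − 85.98 = 4.02 dB.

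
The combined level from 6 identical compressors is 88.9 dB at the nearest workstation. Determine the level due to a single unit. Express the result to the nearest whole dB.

81 dB

Dividing the total intensity by 6 lowers the level by 10·log₁₀ 6 = 7.782 dB: L₁ = 88.9 − 7.782.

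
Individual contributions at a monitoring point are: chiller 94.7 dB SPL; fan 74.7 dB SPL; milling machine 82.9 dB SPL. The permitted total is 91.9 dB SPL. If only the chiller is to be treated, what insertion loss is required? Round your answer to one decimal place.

The untreated sources together contribute 10^(74.7/10) + 10^(82.9/10) = 2.245e+08, i.e. 83.51 dB SPL.
The limit corresponds to 10^(91.9/10) = 1.549e+09; subtracting the fixed part leaves 1.324e+09 for the chiller, i.e. 91.22 dB SPL.
So the chiller must be reduced from 94.7 to 91.22 dB SPL: IL = 3.48 dB.

3.5 dB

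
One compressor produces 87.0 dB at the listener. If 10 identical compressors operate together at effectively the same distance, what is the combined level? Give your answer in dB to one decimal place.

97.0 dB

L_total = L₁ + 10·log₁₀ N for N identical incoherent sources.
L_total = 87.0 + 10·log₁₀(10) = 87.0 + 10.000 = 97.00 dB.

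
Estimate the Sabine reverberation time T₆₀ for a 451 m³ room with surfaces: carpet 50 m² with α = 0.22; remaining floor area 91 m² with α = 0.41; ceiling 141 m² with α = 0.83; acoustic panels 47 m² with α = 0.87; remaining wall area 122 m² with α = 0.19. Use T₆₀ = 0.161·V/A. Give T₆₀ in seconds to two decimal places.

0.32 s

A = Σ Sᵢαᵢ = 50·0.22 + 91·0.41 + 141·0.83 + 47·0.87 + 122·0.19 = 229.41 m².
T₆₀ = 0.161 × 451 / 229.41 = 0.317 s.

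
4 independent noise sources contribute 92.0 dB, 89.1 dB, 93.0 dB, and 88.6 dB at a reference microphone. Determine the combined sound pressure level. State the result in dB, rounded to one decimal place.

For uncorrelated sources the intensities add, so convert each level to linear form, sum, and take 10·log₁₀ of the total.
Σ 10^(L/10) = 10^(92.0/10) + 10^(89.1/10) + 10^(93.0/10) + 10^(88.6/10) = 5.117e+09.
L_total = 10·log₁₀(5.117e+09) = 97.09 dB.

97.1 dB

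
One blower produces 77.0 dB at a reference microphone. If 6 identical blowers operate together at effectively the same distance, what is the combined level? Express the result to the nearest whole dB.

N identical incoherent sources raise the level by 10·log₁₀ N.
L_total = 77.0 + 10·log₁₀(6) = 77.0 + 7.782 = 84.78 dB.

85 dB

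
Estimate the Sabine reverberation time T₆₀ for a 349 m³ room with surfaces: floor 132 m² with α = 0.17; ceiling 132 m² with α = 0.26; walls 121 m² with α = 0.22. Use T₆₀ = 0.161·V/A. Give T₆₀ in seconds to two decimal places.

Summing Sᵢαᵢ: 132·0.17 + 132·0.26 + 121·0.22 = 83.38 m².
T₆₀ = 0.161 × 349 / 83.38 = 0.674 s.

0.67 s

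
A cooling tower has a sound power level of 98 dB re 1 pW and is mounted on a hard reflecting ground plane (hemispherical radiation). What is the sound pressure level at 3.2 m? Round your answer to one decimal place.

79.9 dB

Free-field hemispherical radiation: L_p = L_w − 10·log₁₀(2π·r²), r = 3.2 m.
2π·r² = 64.34 m², 10·log₁₀ of that is 18.085 dB.
L_p = 98 − 18.085 = 79.92 dB.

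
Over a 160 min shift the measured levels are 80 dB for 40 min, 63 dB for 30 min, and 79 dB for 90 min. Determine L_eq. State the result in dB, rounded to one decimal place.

The energy average is taken in the linear domain: L_eq = 10·log₁₀[(Σ tᵢ·10^(Lᵢ/10))/T], T = 160 min.
Σ tᵢ·10^(Lᵢ/10) = 40·10^(80/10) + 30·10^(63/10) + 90·10^(79/10) = 1.121e+10.
L_eq = 10·log₁₀(1.121e+10/160) = 78.45 dB.

78.5 dB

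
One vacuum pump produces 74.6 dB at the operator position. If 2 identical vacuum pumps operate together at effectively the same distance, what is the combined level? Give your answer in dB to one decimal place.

77.6 dB

N identical incoherent sources raise the level by 10·log₁₀ N.
L_total = 74.6 + 10·log₁₀(2) = 74.6 + 3.010 = 77.61 dB.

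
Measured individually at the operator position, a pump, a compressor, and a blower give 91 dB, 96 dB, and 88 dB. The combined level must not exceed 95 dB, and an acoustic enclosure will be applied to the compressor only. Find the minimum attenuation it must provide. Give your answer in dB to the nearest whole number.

Fixed contribution from the other sources: Σ 10^(L/10) = 10^(91/10) + 10^(88/10) = 1.890e+09 (92.76 dB).
To meet 95 dB overall, the treated compressor may contribute at most 10^(95/10) − 1.890e+09 = 1.272e+09, i.e. 91.05 dB.
So the compressor must be reduced from 96 to 91.05 dB: IL = 4.95 dB.

5 dB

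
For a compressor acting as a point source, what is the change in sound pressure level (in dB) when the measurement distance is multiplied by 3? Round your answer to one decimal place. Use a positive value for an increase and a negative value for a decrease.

-9.5 dB

A point source loses 6 dB per doubling of distance; generally ΔL = −20·log₁₀(r₂/r₁).
ΔL = −20·log₁₀(3) = -9.54 dB.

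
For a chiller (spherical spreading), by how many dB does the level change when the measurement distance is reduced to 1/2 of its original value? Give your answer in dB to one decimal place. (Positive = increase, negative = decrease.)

A point source loses 6 dB per doubling of distance; generally ΔL = −20·log₁₀(r₂/r₁).
ΔL = −20·log₁₀(0.5) = +6.02 dB.

+6.0 dB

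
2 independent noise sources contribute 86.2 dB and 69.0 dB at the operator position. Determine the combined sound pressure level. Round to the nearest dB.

86 dB

For uncorrelated sources the intensities add, so convert each level to linear form, sum, and take 10·log₁₀ of the total.
Σ 10^(L/10) = 10^(86.2/10) + 10^(69.0/10) = 4.248e+08.
L_total = 10·log₁₀(4.248e+08) = 86.28 dB.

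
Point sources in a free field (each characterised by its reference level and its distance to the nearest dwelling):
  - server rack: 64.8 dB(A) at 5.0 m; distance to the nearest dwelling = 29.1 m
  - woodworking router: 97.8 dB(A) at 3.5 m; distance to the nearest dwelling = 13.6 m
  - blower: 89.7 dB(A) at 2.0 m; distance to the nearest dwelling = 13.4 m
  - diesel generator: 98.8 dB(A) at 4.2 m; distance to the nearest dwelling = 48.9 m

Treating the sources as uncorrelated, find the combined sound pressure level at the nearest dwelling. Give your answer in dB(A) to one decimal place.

86.8 dB(A)

Propagate each source to the receiver with L = L_ref − 20·log₁₀(r/r_ref), then add intensities.
server rack: 64.8 − 20·log₁₀(29.1/5.0) = 64.8 − 15.30 = 49.50 dB(A).
woodworking router: 97.8 − 20·log₁₀(13.6/3.5) = 97.8 − 11.79 = 86.01 dB(A).
blower: 89.7 − 20·log₁₀(13.4/2.0) = 89.7 − 16.52 = 73.18 dB(A).
diesel generator: 98.8 − 20·log₁₀(48.9/4.2) = 98.8 − 21.32 = 77.48 dB(A).
Σ 10^(L/10) = 4.759e+08 → L_total = 10·log₁₀(4.759e+08) = 86.78 dB(A).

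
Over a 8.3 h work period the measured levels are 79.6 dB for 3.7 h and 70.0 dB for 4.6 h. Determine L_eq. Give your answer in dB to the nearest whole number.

L_eq = 10·log₁₀[(1/T)·Σ tᵢ·10^(Lᵢ/10)] with T = 8.3 h.
Σ tᵢ·10^(Lᵢ/10) = 3.7·10^(79.6/10) + 4.6·10^(70.0/10) = 3.834e+08.
L_eq = 10·log₁₀(3.834e+08/8.3) = 76.65 dB.

77 dB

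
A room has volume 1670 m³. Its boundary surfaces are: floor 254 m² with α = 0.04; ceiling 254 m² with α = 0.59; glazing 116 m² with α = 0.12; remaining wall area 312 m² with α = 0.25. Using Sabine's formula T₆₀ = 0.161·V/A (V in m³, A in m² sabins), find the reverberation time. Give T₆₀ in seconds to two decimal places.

1.07 s

Total absorption A = 254·0.04 + 254·0.59 + 116·0.12 + 312·0.25 = 251.94 m² sabins.
T₆₀ = 0.161·V/A = 0.161·1670/251.94 = 1.067 s.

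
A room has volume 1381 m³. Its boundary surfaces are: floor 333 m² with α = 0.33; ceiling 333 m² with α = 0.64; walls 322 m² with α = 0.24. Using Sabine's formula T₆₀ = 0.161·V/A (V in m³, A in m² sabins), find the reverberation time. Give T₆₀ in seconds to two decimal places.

Summing Sᵢαᵢ: 333·0.33 + 333·0.64 + 322·0.24 = 400.29 m².
T₆₀ = 0.161 × 1381 / 400.29 = 0.555 s.

0.56 s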